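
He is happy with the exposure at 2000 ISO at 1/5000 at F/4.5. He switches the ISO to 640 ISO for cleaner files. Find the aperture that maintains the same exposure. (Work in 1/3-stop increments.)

f/2.5

ISO: 2000 → 1600 → 1250 → 1000 → 800 → 640 — 1 2/3 stops lower (darker).
Need 1 2/3 stops brighter from the aperture: f/4.5 → f/4 → f/3.5 → f/3.2 → f/2.8 → f/2.5.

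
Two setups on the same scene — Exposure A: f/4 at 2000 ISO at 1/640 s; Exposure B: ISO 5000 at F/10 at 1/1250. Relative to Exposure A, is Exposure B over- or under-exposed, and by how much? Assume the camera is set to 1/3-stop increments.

Aperture: f/4 → f/4.5 → f/5 → f/5.6 → f/6.3 → f/7.1 → f/8 → f/9 → f/10 — 2 2/3 stops smaller aperture (darker).
Shutter speed: 1/640 → 1/800 → 1/1000 → 1/1250 — 1 stop shorter (darker).
ISO: 2000 → 2500 → 3200 → 4000 → 5000 — 1 1/3 stops higher (brighter).
Net: −2 2/3 −1 +1 1/3 = −2 1/3 stops.

2 1/3 stops darker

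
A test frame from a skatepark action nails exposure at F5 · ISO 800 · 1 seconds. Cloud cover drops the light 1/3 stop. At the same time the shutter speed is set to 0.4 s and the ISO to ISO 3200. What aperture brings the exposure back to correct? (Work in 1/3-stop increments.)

Scene light: 1/3 stop darker.
Shutter speed: 1 → 0.8 → 0.6 → 0.5 → 0.4 — 1 1/3 stops faster (darker).
ISO: 800 → 1000 → 1250 → 1600 → 2000 → 2500 → 3200 — 2 stops higher (brighter).
Net so far: 1/3 stop brighter. Aperture: f/5 → f/5.6.

f/5.6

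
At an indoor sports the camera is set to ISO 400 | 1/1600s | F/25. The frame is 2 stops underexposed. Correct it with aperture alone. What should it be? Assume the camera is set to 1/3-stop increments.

Underexposed by 2 stops → need 2 stops brighter.
Aperture: f/25 → f/22 → f/20 → f/18 → f/16 → f/14 → f/13.

f/13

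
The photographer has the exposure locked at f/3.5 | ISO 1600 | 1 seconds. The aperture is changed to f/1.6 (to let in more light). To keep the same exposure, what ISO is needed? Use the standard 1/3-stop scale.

ISO 320

Aperture: f/3.5 → f/3.2 → f/2.8 → f/2.5 → f/2.2 → f/2 → f/1.8 → f/1.6 — 2 1/3 stops opened up (brighter).
Need 2 1/3 stops darker from the ISO: 1600 → 1250 → 1000 → 800 → 640 → 500 → 400 → 320.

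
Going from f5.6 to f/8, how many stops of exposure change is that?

f/5.6 → f/8 — count the steps: 1 stop.

1 stop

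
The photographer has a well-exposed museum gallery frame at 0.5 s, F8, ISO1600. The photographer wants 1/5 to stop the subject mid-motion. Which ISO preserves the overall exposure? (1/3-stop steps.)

Shutter speed: 0.5 → 0.4 → 0.3 → 1/4 → 1/5 — 1 1/3 stops faster (darker).
Need 1 1/3 stops brighter from the ISO: 1600 → 2000 → 2500 → 3200 → 4000.

ISO 4000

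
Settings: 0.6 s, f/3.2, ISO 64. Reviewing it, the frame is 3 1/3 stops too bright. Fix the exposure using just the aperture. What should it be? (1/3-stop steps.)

Overexposed by 3 1/3 stops → need 3 1/3 stops darker.
Aperture: f/3.2 → f/3.5 → f/4 → f/4.5 → f/5 → f/5.6 → f/6.3 → f/7.1 → f/8 → f/9 → f/10.

f/10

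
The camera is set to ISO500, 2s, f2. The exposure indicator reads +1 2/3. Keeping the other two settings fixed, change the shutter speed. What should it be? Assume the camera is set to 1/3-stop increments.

Overexposed by 1 2/3 stops → need 1 2/3 stops darker.
Shutter speed: 2 → 1.6 → 1.3 → 1 → 0.8 → 0.6.

0.6 s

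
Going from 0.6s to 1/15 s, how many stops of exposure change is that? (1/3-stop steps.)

0.6 → 0.5 → 0.4 → 0.3 → 1/4 → 1/5 → 1/6 → 1/8 → 1/10 → 1/13 → 1/15 — count the steps: 10 third-stops = 3 1/3 stops.

3 1/3 stops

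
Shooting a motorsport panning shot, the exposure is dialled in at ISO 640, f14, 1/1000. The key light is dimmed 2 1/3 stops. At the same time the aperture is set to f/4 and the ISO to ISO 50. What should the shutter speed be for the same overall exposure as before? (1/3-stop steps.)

1/200s

Scene light: 2 1/3 stops darker.
Aperture: f/14 → f/13 → f/11 → f/10 → f/9 → f/8 → f/7.1 → f/6.3 → f/5.6 → f/5 → f/4.5 → f/4 — 3 2/3 stops wider (brighter).
ISO: 640 → 500 → 400 → 320 → 250 → 200 → 160 → 125 → 100 → 80 → 64 → 50 — 3 2/3 stops lower (darker).
Net so far: 2 1/3 stops darker. Shutter speed: 1/1000 → 1/800 → 1/640 → 1/500 → 1/400 → 1/320 → 1/250 → 1/200.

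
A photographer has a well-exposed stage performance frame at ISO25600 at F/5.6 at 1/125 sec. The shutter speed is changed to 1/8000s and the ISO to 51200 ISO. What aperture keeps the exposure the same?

f/1.0

Shutter speed: 1/125 → 1/250 → 1/500 → 1/1000 → 1/2000 → 1/4000 → 1/8000 — 6 stops faster (darker).
ISO: 25600 → 51200 — 1 stop raised (brighter).
Net change so far: 5 stops darker. Offset with the aperture: f/5.6 → f/4 → f/2.8 → f/2 → f/1.4 → f/1.0.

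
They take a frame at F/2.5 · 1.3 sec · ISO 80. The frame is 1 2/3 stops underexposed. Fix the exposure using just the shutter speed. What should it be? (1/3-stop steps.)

4 s

Underexposed by 1 2/3 stops → need 1 2/3 stops brighter.
Shutter speed: 1.3 → 1.6 → 2 → 2.5 → 3.2 → 4.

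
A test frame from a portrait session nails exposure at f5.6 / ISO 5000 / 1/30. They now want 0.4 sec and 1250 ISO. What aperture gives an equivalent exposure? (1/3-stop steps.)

f/10

Shutter speed: 1/30 → 1/25 → 1/20 → 1/15 → 1/13 → 1/10 → 1/8 → 1/6 → 1/5 → 1/4 → 0.3 → 0.4 — 3 2/3 stops longer (brighter).
ISO: 5000 → 4000 → 3200 → 2500 → 2000 → 1600 → 1250 — 2 stops lower (darker).
Net change so far: 1 2/3 stops brighter. Offset with the aperture: f/5.6 → f/6.3 → f/7.1 → f/8 → f/9 → f/10.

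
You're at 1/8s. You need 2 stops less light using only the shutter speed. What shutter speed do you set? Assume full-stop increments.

Shutter speed: 1/8 → 1/15 → 1/30 — 2 stops shorter (darker).

1/30s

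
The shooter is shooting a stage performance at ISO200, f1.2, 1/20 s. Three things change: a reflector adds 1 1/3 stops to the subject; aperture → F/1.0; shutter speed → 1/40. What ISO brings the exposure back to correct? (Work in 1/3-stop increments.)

Scene light: 1 1/3 stops brighter.
Aperture: f/1.2 → f/1.1 → f/1.0 — 2/3 stop wider (brighter).
Shutter speed: 1/20 → 1/25 → 1/30 → 1/40 — 1 stop faster (darker).
Net so far: 1 stop brighter. ISO: 200 → 160 → 125 → 100.

ISO 100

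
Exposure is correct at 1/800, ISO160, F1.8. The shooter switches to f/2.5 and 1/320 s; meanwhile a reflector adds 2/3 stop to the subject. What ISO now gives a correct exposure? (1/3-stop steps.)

ISO 80

Scene light: 2/3 stop brighter.
Aperture: f/1.8 → f/2 → f/2.2 → f/2.5 — 1 stop stopped down (darker).
Shutter speed: 1/800 → 1/640 → 1/500 → 1/400 → 1/320 — 1 1/3 stops slower (brighter).
Net so far: 1 stop brighter. ISO: 160 → 125 → 100 → 80.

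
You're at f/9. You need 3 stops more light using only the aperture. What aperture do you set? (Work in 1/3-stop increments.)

Aperture: f/9 → f/8 → f/7.1 → f/6.3 → f/5.6 → f/5 → f/4.5 → f/4 → f/3.5 → f/3.2 — 3 stops opened up (brighter).

f/3.2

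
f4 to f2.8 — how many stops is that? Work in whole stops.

f/4 → f/2.8 — count the steps: 1 stop.

1 stop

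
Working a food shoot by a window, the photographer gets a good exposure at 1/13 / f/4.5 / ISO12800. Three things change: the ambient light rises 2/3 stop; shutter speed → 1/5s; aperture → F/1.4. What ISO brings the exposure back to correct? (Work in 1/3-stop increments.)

Scene light: 2/3 stop brighter.
Shutter speed: 1/13 → 1/10 → 1/8 → 1/6 → 1/5 — 1 1/3 stops slower (brighter).
Aperture: f/4.5 → f/4 → f/3.5 → f/3.2 → f/2.8 → f/2.5 → f/2.2 → f/2 → f/1.8 → f/1.6 → f/1.4 — 3 1/3 stops wider (brighter).
Net so far: 5 1/3 stops brighter. ISO: 12800 → 10000 → 8000 → 6400 → 5000 → 4000 → 3200 → 2500 → 2000 → 1600 → 1250 → 1000 → 800 → 640 → 500 → 400 → 320.

ISO 320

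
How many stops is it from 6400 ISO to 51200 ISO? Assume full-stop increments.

3 stops

6400 → 12800 → 25600 → 51200 — count the steps: 3 stops.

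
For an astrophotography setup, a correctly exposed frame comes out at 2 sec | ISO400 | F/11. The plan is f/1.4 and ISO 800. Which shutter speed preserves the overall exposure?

1/60s

Aperture: f/11 → f/8 → f/5.6 → f/4 → f/2.8 → f/2 → f/1.4 — 6 stops larger aperture (brighter).
ISO: 400 → 800 — 1 stop higher (brighter).
Net change so far: 7 stops brighter. Offset with the shutter speed: 2 → 1 → 1/2 → 1/4 → 1/8 → 1/15 → 1/30 → 1/60.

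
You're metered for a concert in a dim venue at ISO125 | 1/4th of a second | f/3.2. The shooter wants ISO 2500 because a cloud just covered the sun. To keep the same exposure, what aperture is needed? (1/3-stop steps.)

ISO: 125 → 160 → 200 → 250 → 320 → 400 → 500 → 640 → 800 → 1000 → 1250 → 1600 → 2000 → 2500 — 4 1/3 stops higher (brighter).
Need 4 1/3 stops darker from the aperture: f/3.2 → f/3.5 → f/4 → f/4.5 → f/5 → f/5.6 → f/6.3 → f/7.1 → f/8 → f/9 → f/10 → f/11 → f/13 → f/14.

f/14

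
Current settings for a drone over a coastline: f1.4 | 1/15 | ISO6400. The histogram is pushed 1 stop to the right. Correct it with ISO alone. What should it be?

ISO 3200

Overexposed by 1 stop → need 1 stop darker.
ISO: 6400 → 3200.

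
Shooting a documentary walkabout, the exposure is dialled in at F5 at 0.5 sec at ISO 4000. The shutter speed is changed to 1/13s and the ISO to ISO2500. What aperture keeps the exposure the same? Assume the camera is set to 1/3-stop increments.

f/1.6

Shutter speed: 0.5 → 0.4 → 0.3 → 1/4 → 1/5 → 1/6 → 1/8 → 1/10 → 1/13 — 2 2/3 stops faster (darker).
ISO: 4000 → 3200 → 2500 — 2/3 stop dropped (darker).
Net change so far: 3 1/3 stops darker. Offset with the aperture: f/5 → f/4.5 → f/4 → f/3.5 → f/3.2 → f/2.8 → f/2.5 → f/2.2 → f/2 → f/1.8 → f/1.6.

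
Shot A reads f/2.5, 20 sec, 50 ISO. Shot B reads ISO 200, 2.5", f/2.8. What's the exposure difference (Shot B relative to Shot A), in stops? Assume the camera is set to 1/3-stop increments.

Aperture: f/2.5 → f/2.8 — 1/3 stop stopped down (darker).
Shutter speed: 20 → 15 → 13 → 10 → 8 → 6 → 5 → 4 → 3.2 → 2.5 — 3 stops shorter (darker).
ISO: 50 → 64 → 80 → 100 → 125 → 160 → 200 — 2 stops higher (brighter).
Net: −1/3 −3 +2 = −1 1/3 stops.

1 1/3 stops darker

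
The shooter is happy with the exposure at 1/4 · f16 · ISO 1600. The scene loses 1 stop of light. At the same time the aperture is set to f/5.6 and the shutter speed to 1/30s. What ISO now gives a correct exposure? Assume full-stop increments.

ISO 3200

Scene light: 1 stop darker.
Aperture: f/16 → f/11 → f/8 → f/5.6 — 3 stops wider (brighter).
Shutter speed: 1/4 → 1/8 → 1/15 → 1/30 — 3 stops shorter (darker).
Net so far: 1 stop darker. ISO: 1600 → 3200.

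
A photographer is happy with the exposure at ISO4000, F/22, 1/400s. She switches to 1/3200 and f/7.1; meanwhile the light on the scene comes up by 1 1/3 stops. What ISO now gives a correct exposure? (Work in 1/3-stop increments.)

ISO 1250

Scene light: 1 1/3 stops brighter.
Shutter speed: 1/400 → 1/500 → 1/640 → 1/800 → 1/1000 → 1/1250 → 1/1600 → 1/2000 → 1/2500 → 1/3200 — 3 stops faster (darker).
Aperture: f/22 → f/20 → f/18 → f/16 → f/14 → f/13 → f/11 → f/10 → f/9 → f/8 → f/7.1 — 3 1/3 stops wider (brighter).
Net so far: 1 2/3 stops brighter. ISO: 4000 → 3200 → 2500 → 2000 → 1600 → 1250.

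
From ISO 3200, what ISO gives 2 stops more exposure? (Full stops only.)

ISO: 3200 → 6400 → 12800 — 2 stops higher (brighter).

ISO 12800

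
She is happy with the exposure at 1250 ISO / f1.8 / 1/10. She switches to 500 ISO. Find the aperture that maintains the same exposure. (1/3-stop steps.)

f/1.1

ISO: 1250 → 1000 → 800 → 640 → 500 — 1 1/3 stops lower (darker).
Need 1 1/3 stops brighter from the aperture: f/1.8 → f/1.6 → f/1.4 → f/1.2 → f/1.1.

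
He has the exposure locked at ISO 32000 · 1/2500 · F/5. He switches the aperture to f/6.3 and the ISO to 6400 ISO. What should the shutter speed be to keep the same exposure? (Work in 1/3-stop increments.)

1/320s

Aperture: f/5 → f/5.6 → f/6.3 — 2/3 stop narrower (darker).
ISO: 32000 → 25600 → 20000 → 16000 → 12800 → 10000 → 8000 → 6400 — 2 1/3 stops lower (darker).
Net change so far: 3 stops darker. Offset with the shutter speed: 1/2500 → 1/2000 → 1/1600 → 1/1250 → 1/1000 → 1/800 → 1/640 → 1/500 → 1/400 → 1/320.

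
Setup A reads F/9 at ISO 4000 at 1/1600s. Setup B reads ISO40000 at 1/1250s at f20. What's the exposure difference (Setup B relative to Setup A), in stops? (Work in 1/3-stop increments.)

Aperture: f/9 → f/10 → f/11 → f/13 → f/14 → f/16 → f/18 → f/20 — 2 1/3 stops smaller aperture (darker).
Shutter speed: 1/1600 → 1/1250 — 1/3 stop slower (brighter).
ISO: 4000 → 5000 → 6400 → 8000 → 10000 → 12800 → 16000 → 20000 → 25600 → 32000 → 40000 — 3 1/3 stops higher (brighter).
Net: −2 1/3 +1/3 +3 1/3 = +1 1/3 stops.

1 1/3 stops brighter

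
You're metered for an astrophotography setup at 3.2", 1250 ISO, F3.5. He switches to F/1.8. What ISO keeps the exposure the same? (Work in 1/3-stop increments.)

ISO 320

Aperture: f/3.5 → f/3.2 → f/2.8 → f/2.5 → f/2.2 → f/2 → f/1.8 — 2 stops larger aperture (brighter).
Need 2 stops darker from the ISO: 1250 → 1000 → 800 → 640 → 500 → 400 → 320.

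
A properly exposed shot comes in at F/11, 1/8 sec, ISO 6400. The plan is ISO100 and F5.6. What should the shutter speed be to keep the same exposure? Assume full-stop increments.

ISO: 6400 → 3200 → 1600 → 800 → 400 → 200 → 100 — 6 stops dropped (darker).
Aperture: f/11 → f/8 → f/5.6 — 2 stops opened up (brighter).
Net change so far: 4 stops darker. Offset with the shutter speed: 1/8 → 1/4 → 1/2 → 1 → 2.

2 s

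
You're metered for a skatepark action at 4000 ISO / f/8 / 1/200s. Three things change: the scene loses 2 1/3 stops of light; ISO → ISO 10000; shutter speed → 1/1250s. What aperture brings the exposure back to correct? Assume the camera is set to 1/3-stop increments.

f/2.2

Scene light: 2 1/3 stops darker.
ISO: 4000 → 5000 → 6400 → 8000 → 10000 — 1 1/3 stops raised (brighter).
Shutter speed: 1/200 → 1/250 → 1/320 → 1/400 → 1/500 → 1/640 → 1/800 → 1/1000 → 1/1250 — 2 2/3 stops shorter (darker).
Net so far: 3 2/3 stops darker. Aperture: f/8 → f/7.1 → f/6.3 → f/5.6 → f/5 → f/4.5 → f/4 → f/3.5 → f/3.2 → f/2.8 → f/2.5 → f/2.2.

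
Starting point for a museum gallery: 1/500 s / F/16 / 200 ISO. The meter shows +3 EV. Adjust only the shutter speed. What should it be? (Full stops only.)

1/4000s

Overexposed by 3 stops → need 3 stops darker.
Shutter speed: 1/500 → 1/1000 → 1/2000 → 1/4000.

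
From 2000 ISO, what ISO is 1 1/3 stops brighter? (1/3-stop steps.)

ISO 5000

ISO: 2000 → 2500 → 3200 → 4000 → 5000 — 1 1/3 stops raised (brighter).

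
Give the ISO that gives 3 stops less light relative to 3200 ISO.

ISO: 3200 → 1600 → 800 → 400 — 3 stops dropped (darker).

ISO 400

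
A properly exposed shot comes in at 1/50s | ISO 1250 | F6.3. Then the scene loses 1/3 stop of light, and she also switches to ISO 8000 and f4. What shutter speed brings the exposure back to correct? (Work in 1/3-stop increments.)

Scene light: 1/3 stop darker.
ISO: 1250 → 1600 → 2000 → 2500 → 3200 → 4000 → 5000 → 6400 → 8000 — 2 2/3 stops higher (brighter).
Aperture: f/6.3 → f/5.6 → f/5 → f/4.5 → f/4 — 1 1/3 stops opened up (brighter).
Net so far: 3 2/3 stops brighter. Shutter speed: 1/50 → 1/60 → 1/80 → 1/100 → 1/125 → 1/160 → 1/200 → 1/250 → 1/320 → 1/400 → 1/500 → 1/640.

1/640s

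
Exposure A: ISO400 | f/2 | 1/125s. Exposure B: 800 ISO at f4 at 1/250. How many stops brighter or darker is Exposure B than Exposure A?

2 stops darker

Aperture: f/2 → f/2.8 → f/4 — 2 stops narrower (darker).
Shutter speed: 1/125 → 1/250 — 1 stop shorter (darker).
ISO: 400 → 800 — 1 stop higher (brighter).
Net: −2 −1 +1 = −2 stops.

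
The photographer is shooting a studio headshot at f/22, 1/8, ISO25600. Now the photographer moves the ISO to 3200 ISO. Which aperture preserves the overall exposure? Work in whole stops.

f/8

ISO: 25600 → 12800 → 6400 → 3200 — 3 stops lower (darker).
Need 3 stops brighter from the aperture: f/22 → f/16 → f/11 → f/8.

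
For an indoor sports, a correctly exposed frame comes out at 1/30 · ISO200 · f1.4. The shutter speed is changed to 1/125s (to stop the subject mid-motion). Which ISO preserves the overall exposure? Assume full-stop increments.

Shutter speed: 1/30 → 1/60 → 1/125 — 2 stops shorter (darker).
Need 2 stops brighter from the ISO: 200 → 400 → 800.

ISO 800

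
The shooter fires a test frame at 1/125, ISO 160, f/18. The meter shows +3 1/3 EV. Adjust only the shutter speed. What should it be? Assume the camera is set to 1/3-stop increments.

1/1250s

Overexposed by 3 1/3 stops → need 3 1/3 stops darker.
Shutter speed: 1/125 → 1/160 → 1/200 → 1/250 → 1/320 → 1/400 → 1/500 → 1/640 → 1/800 → 1/1000 → 1/1250.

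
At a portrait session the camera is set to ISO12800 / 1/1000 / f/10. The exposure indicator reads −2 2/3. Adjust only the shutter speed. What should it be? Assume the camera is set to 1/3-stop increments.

Underexposed by 2 2/3 stops → need 2 2/3 stops brighter.
Shutter speed: 1/1000 → 1/800 → 1/640 → 1/500 → 1/400 → 1/320 → 1/250 → 1/200 → 1/160.

1/160s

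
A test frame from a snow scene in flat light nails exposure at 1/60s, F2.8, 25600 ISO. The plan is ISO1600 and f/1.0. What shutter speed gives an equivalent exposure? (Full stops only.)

1/30s

ISO: 25600 → 12800 → 6400 → 3200 → 1600 — 4 stops dropped (darker).
Aperture: f/2.8 → f/2 → f/1.4 → f/1.0 — 3 stops larger aperture (brighter).
Net change so far: 1 stop darker. Offset with the shutter speed: 1/60 → 1/30.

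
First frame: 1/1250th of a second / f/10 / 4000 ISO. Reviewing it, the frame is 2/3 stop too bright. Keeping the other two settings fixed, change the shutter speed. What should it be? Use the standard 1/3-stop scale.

Overexposed by 2/3 stop → need 2/3 stop darker.
Shutter speed: 1/1250 → 1/1600 → 1/2000.

1/2000s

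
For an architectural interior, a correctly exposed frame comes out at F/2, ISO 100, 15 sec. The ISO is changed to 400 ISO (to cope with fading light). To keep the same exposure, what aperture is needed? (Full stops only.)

ISO: 100 → 200 → 400 — 2 stops raised (brighter).
Need 2 stops darker from the aperture: f/2 → f/2.8 → f/4.

f/4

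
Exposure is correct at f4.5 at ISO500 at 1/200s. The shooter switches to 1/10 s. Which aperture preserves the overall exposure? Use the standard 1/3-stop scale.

f/20

Shutter speed: 1/200 → 1/160 → 1/125 → 1/100 → 1/80 → 1/60 → 1/50 → 1/40 → 1/30 → 1/25 → 1/20 → 1/15 → 1/13 → 1/10 — 4 1/3 stops slower (brighter).
Need 4 1/3 stops darker from the aperture: f/4.5 → f/5 → f/5.6 → f/6.3 → f/7.1 → f/8 → f/9 → f/10 → f/11 → f/13 → f/14 → f/16 → f/18 → f/20.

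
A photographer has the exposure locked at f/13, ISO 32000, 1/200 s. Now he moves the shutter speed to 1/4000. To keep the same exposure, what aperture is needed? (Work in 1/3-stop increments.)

Shutter speed: 1/200 → 1/250 → 1/320 → 1/400 → 1/500 → 1/640 → 1/800 → 1/1000 → 1/1250 → 1/1600 → 1/2000 → 1/2500 → 1/3200 → 1/4000 — 4 1/3 stops shorter (darker).
Need 4 1/3 stops brighter from the aperture: f/13 → f/11 → f/10 → f/9 → f/8 → f/7.1 → f/6.3 → f/5.6 → f/5 → f/4.5 → f/4 → f/3.5 → f/3.2 → f/2.8.

f/2.8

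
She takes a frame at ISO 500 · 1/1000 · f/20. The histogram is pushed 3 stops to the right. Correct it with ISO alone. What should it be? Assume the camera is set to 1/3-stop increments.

Overexposed by 3 stops → need 3 stops darker.
ISO: 500 → 400 → 320 → 250 → 200 → 160 → 125 → 100 → 80 → 64.

ISO 64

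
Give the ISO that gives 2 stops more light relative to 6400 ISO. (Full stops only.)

ISO 25600

ISO: 6400 → 12800 → 25600 — 2 stops higher (brighter).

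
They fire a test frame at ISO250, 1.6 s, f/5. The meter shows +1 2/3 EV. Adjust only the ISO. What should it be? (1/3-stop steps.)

Overexposed by 1 2/3 stops → need 1 2/3 stops darker.
ISO: 250 → 200 → 160 → 125 → 100 → 80.

ISO 80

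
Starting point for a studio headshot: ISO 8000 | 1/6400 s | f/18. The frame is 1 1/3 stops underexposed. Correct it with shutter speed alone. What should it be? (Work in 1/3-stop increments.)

1/2500s

Underexposed by 1 1/3 stops → need 1 1/3 stops brighter.
Shutter speed: 1/6400 → 1/5000 → 1/4000 → 1/3200 → 1/2500.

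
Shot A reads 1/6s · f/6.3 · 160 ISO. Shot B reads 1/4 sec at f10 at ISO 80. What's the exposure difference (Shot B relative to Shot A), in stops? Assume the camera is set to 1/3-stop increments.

1 2/3 stops darker

Aperture: f/6.3 → f/7.1 → f/8 → f/9 → f/10 — 1 1/3 stops narrower (darker).
Shutter speed: 1/6 → 1/5 → 1/4 — 2/3 stop slower (brighter).
ISO: 160 → 125 → 100 → 80 — 1 stop dropped (darker).
Net: −1 1/3 +2/3 −1 = −1 2/3 stops.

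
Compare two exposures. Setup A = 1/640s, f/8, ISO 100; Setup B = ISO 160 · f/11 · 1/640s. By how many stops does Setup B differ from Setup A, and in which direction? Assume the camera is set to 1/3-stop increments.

1/3 stop darker

Aperture: f/8 → f/9 → f/10 → f/11 — 1 stop smaller aperture (darker).
Shutter speed: unchanged.
ISO: 100 → 125 → 160 — 2/3 stop raised (brighter).
Net: −1 +2/3 = −1/3 stops.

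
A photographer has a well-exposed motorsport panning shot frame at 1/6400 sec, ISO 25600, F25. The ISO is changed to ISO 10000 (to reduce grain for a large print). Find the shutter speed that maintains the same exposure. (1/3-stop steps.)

ISO: 25600 → 20000 → 16000 → 12800 → 10000 — 1 1/3 stops dropped (darker).
Need 1 1/3 stops brighter from the shutter speed: 1/6400 → 1/5000 → 1/4000 → 1/3200 → 1/2500.

1/2500s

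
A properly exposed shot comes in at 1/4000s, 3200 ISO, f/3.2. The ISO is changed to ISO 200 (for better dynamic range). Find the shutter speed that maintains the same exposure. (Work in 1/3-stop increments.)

ISO: 3200 → 2500 → 2000 → 1600 → 1250 → 1000 → 800 → 640 → 500 → 400 → 320 → 250 → 200 — 4 stops lower (darker).
Need 4 stops brighter from the shutter speed: 1/4000 → 1/3200 → 1/2500 → 1/2000 → 1/1600 → 1/1250 → 1/1000 → 1/800 → 1/640 → 1/500 → 1/400 → 1/320 → 1/250.

1/250s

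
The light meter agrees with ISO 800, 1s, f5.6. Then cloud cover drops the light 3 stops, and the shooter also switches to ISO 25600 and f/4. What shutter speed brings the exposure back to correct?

1/8s

Scene light: 3 stops darker.
ISO: 800 → 1600 → 3200 → 6400 → 12800 → 25600 — 5 stops raised (brighter).
Aperture: f/5.6 → f/4 — 1 stop larger aperture (brighter).
Net so far: 3 stops brighter. Shutter speed: 1 → 1/2 → 1/4 → 1/8.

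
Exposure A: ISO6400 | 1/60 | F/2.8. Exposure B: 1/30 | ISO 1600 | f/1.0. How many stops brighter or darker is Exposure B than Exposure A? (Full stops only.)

Aperture: f/2.8 → f/2 → f/1.4 → f/1.0 — 3 stops opened up (brighter).
Shutter speed: 1/60 → 1/30 — 1 stop slower (brighter).
ISO: 6400 → 3200 → 1600 — 2 stops dropped (darker).
Net: +3 +1 −2 = +2 stops.

2 stops brighter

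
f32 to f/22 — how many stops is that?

f/32 → f/22 — count the steps: 1 stop.

1 stop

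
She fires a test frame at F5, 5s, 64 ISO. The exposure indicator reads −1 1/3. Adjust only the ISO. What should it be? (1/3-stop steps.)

ISO 160

Underexposed by 1 1/3 stops → need 1 1/3 stops brighter.
ISO: 64 → 80 → 100 → 125 → 160.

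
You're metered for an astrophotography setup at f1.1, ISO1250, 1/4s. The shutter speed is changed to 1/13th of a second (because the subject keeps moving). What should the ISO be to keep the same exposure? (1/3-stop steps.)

Shutter speed: 1/4 → 1/5 → 1/6 → 1/8 → 1/10 → 1/13 — 1 2/3 stops faster (darker).
Need 1 2/3 stops brighter from the ISO: 1250 → 1600 → 2000 → 2500 → 3200 → 4000.

ISO 4000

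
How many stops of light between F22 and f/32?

1 stop

f/22 → f/32 — count the steps: 1 stop.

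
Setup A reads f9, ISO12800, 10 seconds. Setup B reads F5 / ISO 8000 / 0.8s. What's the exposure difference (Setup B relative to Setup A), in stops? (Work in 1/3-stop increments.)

2 2/3 stops darker

Aperture: f/9 → f/8 → f/7.1 → f/6.3 → f/5.6 → f/5 — 1 2/3 stops wider (brighter).
Shutter speed: 10 → 8 → 6 → 5 → 4 → 3.2 → 2.5 → 2 → 1.6 → 1.3 → 1 → 0.8 — 3 2/3 stops faster (darker).
ISO: 12800 → 10000 → 8000 — 2/3 stop lower (darker).
Net: +1 2/3 −3 2/3 −2/3 = −2 2/3 stops.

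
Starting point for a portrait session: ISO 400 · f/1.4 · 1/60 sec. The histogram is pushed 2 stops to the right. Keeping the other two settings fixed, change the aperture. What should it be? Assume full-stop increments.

f/2.8

Overexposed by 2 stops → need 2 stops darker.
Aperture: f/1.4 → f/2 → f/2.8.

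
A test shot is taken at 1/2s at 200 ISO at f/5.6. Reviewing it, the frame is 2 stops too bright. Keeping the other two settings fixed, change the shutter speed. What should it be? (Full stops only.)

Overexposed by 2 stops → need 2 stops darker.
Shutter speed: 1/2 → 1/4 → 1/8.

1/8s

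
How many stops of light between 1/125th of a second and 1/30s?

1/125 → 1/60 → 1/30 — count the steps: 2 stops.

2 stops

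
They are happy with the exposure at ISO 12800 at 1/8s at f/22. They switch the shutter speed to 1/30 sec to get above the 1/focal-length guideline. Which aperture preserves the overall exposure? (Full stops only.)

Shutter speed: 1/8 → 1/15 → 1/30 — 2 stops faster (darker).
Need 2 stops brighter from the aperture: f/22 → f/16 → f/11.

f/11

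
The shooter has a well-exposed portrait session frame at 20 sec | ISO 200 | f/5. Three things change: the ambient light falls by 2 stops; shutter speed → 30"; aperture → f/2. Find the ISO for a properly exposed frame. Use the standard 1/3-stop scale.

Scene light: 2 stops darker.
Shutter speed: 20 → 25 → 30 — 2/3 stop slower (brighter).
Aperture: f/5 → f/4.5 → f/4 → f/3.5 → f/3.2 → f/2.8 → f/2.5 → f/2.2 → f/2 — 2 2/3 stops wider (brighter).
Net so far: 1 1/3 stops brighter. ISO: 200 → 160 → 125 → 100 → 80.

ISO 80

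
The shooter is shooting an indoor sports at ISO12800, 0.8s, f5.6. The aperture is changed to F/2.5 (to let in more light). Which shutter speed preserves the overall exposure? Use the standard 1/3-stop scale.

1/6s

Aperture: f/5.6 → f/5 → f/4.5 → f/4 → f/3.5 → f/3.2 → f/2.8 → f/2.5 — 2 1/3 stops wider (brighter).
Need 2 1/3 stops darker from the shutter speed: 0.8 → 0.6 → 0.5 → 0.4 → 0.3 → 1/4 → 1/5 → 1/6.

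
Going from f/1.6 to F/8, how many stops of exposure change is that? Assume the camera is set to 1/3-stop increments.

4 2/3 stops

f/1.6 → f/1.8 → f/2 → f/2.2 → f/2.5 → f/2.8 → f/3.2 → f/3.5 → f/4 → f/4.5 → f/5 → f/5.6 → f/6.3 → f/7.1 → f/8 — count the steps: 14 third-stops = 4 2/3 stops.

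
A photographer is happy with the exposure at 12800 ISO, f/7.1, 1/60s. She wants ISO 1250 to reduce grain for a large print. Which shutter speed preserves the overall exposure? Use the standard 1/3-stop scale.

ISO: 12800 → 10000 → 8000 → 6400 → 5000 → 4000 → 3200 → 2500 → 2000 → 1600 → 1250 — 3 1/3 stops lower (darker).
Need 3 1/3 stops brighter from the shutter speed: 1/60 → 1/50 → 1/40 → 1/30 → 1/25 → 1/20 → 1/15 → 1/13 → 1/10 → 1/8 → 1/6.

1/6s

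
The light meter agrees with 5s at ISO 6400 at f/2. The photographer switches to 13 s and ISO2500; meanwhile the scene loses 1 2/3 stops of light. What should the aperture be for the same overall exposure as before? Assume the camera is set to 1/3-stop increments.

f/1.1

Scene light: 1 2/3 stops darker.
Shutter speed: 5 → 6 → 8 → 10 → 13 — 1 1/3 stops slower (brighter).
ISO: 6400 → 5000 → 4000 → 3200 → 2500 — 1 1/3 stops dropped (darker).
Net so far: 1 2/3 stops darker. Aperture: f/2 → f/1.8 → f/1.6 → f/1.4 → f/1.2 → f/1.1.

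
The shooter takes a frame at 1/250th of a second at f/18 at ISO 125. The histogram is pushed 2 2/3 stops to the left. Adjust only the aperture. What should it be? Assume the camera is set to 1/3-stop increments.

Underexposed by 2 2/3 stops → need 2 2/3 stops brighter.
Aperture: f/18 → f/16 → f/14 → f/13 → f/11 → f/10 → f/9 → f/8 → f/7.1.

f/7.1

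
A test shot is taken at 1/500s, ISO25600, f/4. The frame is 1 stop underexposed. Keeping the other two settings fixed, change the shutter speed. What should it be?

1/250s

Underexposed by 1 stop → need 1 stop brighter.
Shutter speed: 1/500 → 1/250.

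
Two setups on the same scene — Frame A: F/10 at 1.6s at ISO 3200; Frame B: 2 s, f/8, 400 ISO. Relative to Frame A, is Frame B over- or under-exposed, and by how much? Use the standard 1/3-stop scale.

Aperture: f/10 → f/9 → f/8 — 2/3 stop wider (brighter).
Shutter speed: 1.6 → 2 — 1/3 stop slower (brighter).
ISO: 3200 → 2500 → 2000 → 1600 → 1250 → 1000 → 800 → 640 → 500 → 400 — 3 stops lower (darker).
Net: +2/3 +1/3 −3 = −2 stops.

2 stops darker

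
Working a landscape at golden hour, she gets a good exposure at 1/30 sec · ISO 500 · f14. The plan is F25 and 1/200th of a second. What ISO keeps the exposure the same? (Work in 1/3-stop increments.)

Aperture: f/14 → f/16 → f/18 → f/20 → f/22 → f/25 — 1 2/3 stops narrower (darker).
Shutter speed: 1/30 → 1/40 → 1/50 → 1/60 → 1/80 → 1/100 → 1/125 → 1/160 → 1/200 — 2 2/3 stops shorter (darker).
Net change so far: 4 1/3 stops darker. Offset with the ISO: 500 → 640 → 800 → 1000 → 1250 → 1600 → 2000 → 2500 → 3200 → 4000 → 5000 → 6400 → 8000 → 10000.

ISO 10000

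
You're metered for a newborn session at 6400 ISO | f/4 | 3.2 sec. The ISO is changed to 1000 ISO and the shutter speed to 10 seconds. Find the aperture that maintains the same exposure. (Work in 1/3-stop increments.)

ISO: 6400 → 5000 → 4000 → 3200 → 2500 → 2000 → 1600 → 1250 → 1000 — 2 2/3 stops dropped (darker).
Shutter speed: 3.2 → 4 → 5 → 6 → 8 → 10 — 1 2/3 stops slower (brighter).
Net change so far: 1 stop darker. Offset with the aperture: f/4 → f/3.5 → f/3.2 → f/2.8.

f/2.8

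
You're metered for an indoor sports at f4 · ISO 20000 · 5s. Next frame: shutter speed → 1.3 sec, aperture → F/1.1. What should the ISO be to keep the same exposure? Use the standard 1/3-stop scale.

Shutter speed: 5 → 4 → 3.2 → 2.5 → 2 → 1.6 → 1.3 — 2 stops shorter (darker).
Aperture: f/4 → f/3.5 → f/3.2 → f/2.8 → f/2.5 → f/2.2 → f/2 → f/1.8 → f/1.6 → f/1.4 → f/1.2 → f/1.1 — 3 2/3 stops opened up (brighter).
Net change so far: 1 2/3 stops brighter. Offset with the ISO: 20000 → 16000 → 12800 → 10000 → 8000 → 6400.

ISO 6400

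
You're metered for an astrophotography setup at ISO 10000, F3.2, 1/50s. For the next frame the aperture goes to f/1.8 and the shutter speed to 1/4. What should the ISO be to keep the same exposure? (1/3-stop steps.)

Aperture: f/3.2 → f/2.8 → f/2.5 → f/2.2 → f/2 → f/1.8 — 1 2/3 stops opened up (brighter).
Shutter speed: 1/50 → 1/40 → 1/30 → 1/25 → 1/20 → 1/15 → 1/13 → 1/10 → 1/8 → 1/6 → 1/5 → 1/4 — 3 2/3 stops longer (brighter).
Net change so far: 5 1/3 stops brighter. Offset with the ISO: 10000 → 8000 → 6400 → 5000 → 4000 → 3200 → 2500 → 2000 → 1600 → 1250 → 1000 → 800 → 640 → 500 → 400 → 320 → 250.

ISO 250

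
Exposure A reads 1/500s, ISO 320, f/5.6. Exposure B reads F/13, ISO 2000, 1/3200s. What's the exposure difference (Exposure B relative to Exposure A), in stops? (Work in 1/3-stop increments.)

Aperture: f/5.6 → f/6.3 → f/7.1 → f/8 → f/9 → f/10 → f/11 → f/13 — 2 1/3 stops stopped down (darker).
Shutter speed: 1/500 → 1/640 → 1/800 → 1/1000 → 1/1250 → 1/1600 → 1/2000 → 1/2500 → 1/3200 — 2 2/3 stops shorter (darker).
ISO: 320 → 400 → 500 → 640 → 800 → 1000 → 1250 → 1600 → 2000 — 2 2/3 stops higher (brighter).
Net: −2 1/3 −2 2/3 +2 2/3 = −2 1/3 stops.

2 1/3 stops darker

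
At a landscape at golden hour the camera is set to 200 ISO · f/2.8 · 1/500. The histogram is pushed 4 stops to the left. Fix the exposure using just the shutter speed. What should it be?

Underexposed by 4 stops → need 4 stops brighter.
Shutter speed: 1/500 → 1/250 → 1/125 → 1/60 → 1/30.

1/30s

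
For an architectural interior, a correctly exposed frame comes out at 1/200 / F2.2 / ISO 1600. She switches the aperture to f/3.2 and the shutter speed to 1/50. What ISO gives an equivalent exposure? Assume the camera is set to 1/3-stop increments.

ISO 800

Aperture: f/2.2 → f/2.5 → f/2.8 → f/3.2 — 1 stop stopped down (darker).
Shutter speed: 1/200 → 1/160 → 1/125 → 1/100 → 1/80 → 1/60 → 1/50 — 2 stops slower (brighter).
Net change so far: 1 stop brighter. Offset with the ISO: 1600 → 1250 → 1000 → 800.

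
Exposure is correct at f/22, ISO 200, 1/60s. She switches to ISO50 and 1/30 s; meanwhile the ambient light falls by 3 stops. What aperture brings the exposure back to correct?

Scene light: 3 stops darker.
ISO: 200 → 100 → 50 — 2 stops lower (darker).
Shutter speed: 1/60 → 1/30 — 1 stop longer (brighter).
Net so far: 4 stops darker. Aperture: f/22 → f/16 → f/11 → f/8 → f/5.6.

f/5.6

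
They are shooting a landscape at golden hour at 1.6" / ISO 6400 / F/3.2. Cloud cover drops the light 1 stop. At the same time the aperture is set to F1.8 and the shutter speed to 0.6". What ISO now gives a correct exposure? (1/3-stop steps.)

ISO 10000

Scene light: 1 stop darker.
Aperture: f/3.2 → f/2.8 → f/2.5 → f/2.2 → f/2 → f/1.8 — 1 2/3 stops opened up (brighter).
Shutter speed: 1.6 → 1.3 → 1 → 0.8 → 0.6 — 1 1/3 stops faster (darker).
Net so far: 2/3 stop darker. ISO: 6400 → 8000 → 10000.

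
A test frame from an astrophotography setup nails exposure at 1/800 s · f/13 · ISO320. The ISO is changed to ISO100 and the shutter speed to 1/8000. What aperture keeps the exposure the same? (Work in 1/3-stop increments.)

f/2.2

ISO: 320 → 250 → 200 → 160 → 125 → 100 — 1 2/3 stops lower (darker).
Shutter speed: 1/800 → 1/1000 → 1/1250 → 1/1600 → 1/2000 → 1/2500 → 1/3200 → 1/4000 → 1/5000 → 1/6400 → 1/8000 — 3 1/3 stops faster (darker).
Net change so far: 5 stops darker. Offset with the aperture: f/13 → f/11 → f/10 → f/9 → f/8 → f/7.1 → f/6.3 → f/5.6 → f/5 → f/4.5 → f/4 → f/3.5 → f/3.2 → f/2.8 → f/2.5 → f/2.2.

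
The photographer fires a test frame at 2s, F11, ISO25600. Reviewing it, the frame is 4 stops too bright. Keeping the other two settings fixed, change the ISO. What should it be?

ISO 1600

Overexposed by 4 stops → need 4 stops darker.
ISO: 25600 → 12800 → 6400 → 3200 → 1600.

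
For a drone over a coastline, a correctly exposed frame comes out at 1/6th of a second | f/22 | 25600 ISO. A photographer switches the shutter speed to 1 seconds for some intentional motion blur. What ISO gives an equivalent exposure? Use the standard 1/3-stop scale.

Shutter speed: 1/6 → 1/5 → 1/4 → 0.3 → 0.4 → 0.5 → 0.6 → 0.8 → 1 — 2 2/3 stops longer (brighter).
Need 2 2/3 stops darker from the ISO: 25600 → 20000 → 16000 → 12800 → 10000 → 8000 → 6400 → 5000 → 4000.

ISO 4000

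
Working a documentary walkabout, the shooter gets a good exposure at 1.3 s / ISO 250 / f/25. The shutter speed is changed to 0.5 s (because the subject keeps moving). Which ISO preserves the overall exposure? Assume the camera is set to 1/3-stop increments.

ISO 640

Shutter speed: 1.3 → 1 → 0.8 → 0.6 → 0.5 — 1 1/3 stops shorter (darker).
Need 1 1/3 stops brighter from the ISO: 250 → 320 → 400 → 500 → 640.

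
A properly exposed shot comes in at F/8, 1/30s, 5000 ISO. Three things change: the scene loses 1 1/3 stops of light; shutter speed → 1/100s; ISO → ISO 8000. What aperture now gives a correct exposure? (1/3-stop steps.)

Scene light: 1 1/3 stops darker.
Shutter speed: 1/30 → 1/40 → 1/50 → 1/60 → 1/80 → 1/100 — 1 2/3 stops faster (darker).
ISO: 5000 → 6400 → 8000 — 2/3 stop higher (brighter).
Net so far: 2 1/3 stops darker. Aperture: f/8 → f/7.1 → f/6.3 → f/5.6 → f/5 → f/4.5 → f/4 → f/3.5.

f/3.5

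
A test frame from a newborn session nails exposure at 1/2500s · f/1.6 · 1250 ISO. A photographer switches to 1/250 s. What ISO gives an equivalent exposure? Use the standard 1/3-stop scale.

Shutter speed: 1/2500 → 1/2000 → 1/1600 → 1/1250 → 1/1000 → 1/800 → 1/640 → 1/500 → 1/400 → 1/320 → 1/250 — 3 1/3 stops slower (brighter).
Need 3 1/3 stops darker from the ISO: 1250 → 1000 → 800 → 640 → 500 → 400 → 320 → 250 → 200 → 160 → 125.

ISO 125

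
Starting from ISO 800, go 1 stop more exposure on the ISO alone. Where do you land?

ISO 1600

ISO: 800 → 1600 — 1 stop higher (brighter).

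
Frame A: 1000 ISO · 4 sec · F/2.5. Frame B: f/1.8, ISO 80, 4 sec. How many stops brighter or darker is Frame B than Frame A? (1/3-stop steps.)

Aperture: f/2.5 → f/2.2 → f/2 → f/1.8 — 1 stop wider (brighter).
Shutter speed: unchanged.
ISO: 1000 → 800 → 640 → 500 → 400 → 320 → 250 → 200 → 160 → 125 → 100 → 80 — 3 2/3 stops lower (darker).
Net: +1 −3 2/3 = −2 2/3 stops.

2 2/3 stops darker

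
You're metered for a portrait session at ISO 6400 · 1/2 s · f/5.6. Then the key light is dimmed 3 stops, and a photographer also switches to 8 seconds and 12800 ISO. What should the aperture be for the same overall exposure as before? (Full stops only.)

Scene light: 3 stops darker.
Shutter speed: 1/2 → 1 → 2 → 4 → 8 — 4 stops longer (brighter).
ISO: 6400 → 12800 — 1 stop higher (brighter).
Net so far: 2 stops brighter. Aperture: f/5.6 → f/8 → f/11.

f/11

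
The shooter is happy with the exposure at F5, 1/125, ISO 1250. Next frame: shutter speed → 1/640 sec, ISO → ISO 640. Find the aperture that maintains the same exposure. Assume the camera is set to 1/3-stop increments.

f/1.6

Shutter speed: 1/125 → 1/160 → 1/200 → 1/250 → 1/320 → 1/400 → 1/500 → 1/640 — 2 1/3 stops shorter (darker).
ISO: 1250 → 1000 → 800 → 640 — 1 stop dropped (darker).
Net change so far: 3 1/3 stops darker. Offset with the aperture: f/5 → f/4.5 → f/4 → f/3.5 → f/3.2 → f/2.8 → f/2.5 → f/2.2 → f/2 → f/1.8 → f/1.6.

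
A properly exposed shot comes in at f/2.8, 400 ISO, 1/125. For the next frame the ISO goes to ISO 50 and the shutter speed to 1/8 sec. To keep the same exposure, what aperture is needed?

ISO: 400 → 200 → 100 → 50 — 3 stops lower (darker).
Shutter speed: 1/125 → 1/60 → 1/30 → 1/15 → 1/8 — 4 stops slower (brighter).
Net change so far: 1 stop brighter. Offset with the aperture: f/2.8 → f/4.

f/4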